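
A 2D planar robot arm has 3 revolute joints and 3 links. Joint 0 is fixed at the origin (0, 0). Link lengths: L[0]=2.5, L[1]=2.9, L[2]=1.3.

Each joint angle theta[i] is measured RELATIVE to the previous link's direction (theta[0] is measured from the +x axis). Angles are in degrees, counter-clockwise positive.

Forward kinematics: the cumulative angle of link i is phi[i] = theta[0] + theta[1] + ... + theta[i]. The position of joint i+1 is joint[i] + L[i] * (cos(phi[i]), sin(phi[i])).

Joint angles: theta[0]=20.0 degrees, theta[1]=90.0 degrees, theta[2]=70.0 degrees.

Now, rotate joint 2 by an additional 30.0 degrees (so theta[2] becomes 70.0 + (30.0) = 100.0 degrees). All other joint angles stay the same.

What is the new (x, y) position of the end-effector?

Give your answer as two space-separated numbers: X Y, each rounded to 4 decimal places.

joint[0] = (0.0000, 0.0000)  (base)
link 0: phi[0] = 20 = 20 deg
  cos(20 deg) = 0.9397, sin(20 deg) = 0.3420
  joint[1] = (0.0000, 0.0000) + 2.5 * (0.9397, 0.3420) = (0.0000 + 2.3492, 0.0000 + 0.8551) = (2.3492, 0.8551)
link 1: phi[1] = 20 + 90 = 110 deg
  cos(110 deg) = -0.3420, sin(110 deg) = 0.9397
  joint[2] = (2.3492, 0.8551) + 2.9 * (-0.3420, 0.9397) = (2.3492 + -0.9919, 0.8551 + 2.7251) = (1.3574, 3.5802)
link 2: phi[2] = 20 + 90 + 100 = 210 deg
  cos(210 deg) = -0.8660, sin(210 deg) = -0.5000
  joint[3] = (1.3574, 3.5802) + 1.3 * (-0.8660, -0.5000) = (1.3574 + -1.1258, 3.5802 + -0.6500) = (0.2315, 2.9302)
End effector: (0.2315, 2.9302)

Answer: 0.2315 2.9302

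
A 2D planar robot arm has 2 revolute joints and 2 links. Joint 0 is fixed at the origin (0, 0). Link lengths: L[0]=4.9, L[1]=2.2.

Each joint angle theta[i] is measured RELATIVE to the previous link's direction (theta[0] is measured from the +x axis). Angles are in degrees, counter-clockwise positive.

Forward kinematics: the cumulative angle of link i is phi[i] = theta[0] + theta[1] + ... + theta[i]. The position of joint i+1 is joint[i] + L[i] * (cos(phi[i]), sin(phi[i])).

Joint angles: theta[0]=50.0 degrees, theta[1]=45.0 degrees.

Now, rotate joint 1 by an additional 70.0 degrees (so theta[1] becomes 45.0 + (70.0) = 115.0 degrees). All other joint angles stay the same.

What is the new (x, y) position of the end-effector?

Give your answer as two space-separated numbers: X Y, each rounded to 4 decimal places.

joint[0] = (0.0000, 0.0000)  (base)
link 0: phi[0] = 50 = 50 deg
  cos(50 deg) = 0.6428, sin(50 deg) = 0.7660
  joint[1] = (0.0000, 0.0000) + 4.9 * (0.6428, 0.7660) = (0.0000 + 3.1497, 0.0000 + 3.7536) = (3.1497, 3.7536)
link 1: phi[1] = 50 + 115 = 165 deg
  cos(165 deg) = -0.9659, sin(165 deg) = 0.2588
  joint[2] = (3.1497, 3.7536) + 2.2 * (-0.9659, 0.2588) = (3.1497 + -2.1250, 3.7536 + 0.5694) = (1.0246, 4.3230)
End effector: (1.0246, 4.3230)

Answer: 1.0246 4.3230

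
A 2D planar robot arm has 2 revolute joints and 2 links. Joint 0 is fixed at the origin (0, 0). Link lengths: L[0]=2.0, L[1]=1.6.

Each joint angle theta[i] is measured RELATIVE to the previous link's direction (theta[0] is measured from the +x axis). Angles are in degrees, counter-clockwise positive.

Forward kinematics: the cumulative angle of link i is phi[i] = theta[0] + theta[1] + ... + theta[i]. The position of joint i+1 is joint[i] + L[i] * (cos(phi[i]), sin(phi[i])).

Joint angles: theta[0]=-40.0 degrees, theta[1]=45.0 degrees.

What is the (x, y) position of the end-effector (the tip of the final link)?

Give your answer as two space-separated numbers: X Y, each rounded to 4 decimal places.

Answer: 3.1260 -1.1461

Derivation:
joint[0] = (0.0000, 0.0000)  (base)
link 0: phi[0] = -40 = -40 deg
  cos(-40 deg) = 0.7660, sin(-40 deg) = -0.6428
  joint[1] = (0.0000, 0.0000) + 2 * (0.7660, -0.6428) = (0.0000 + 1.5321, 0.0000 + -1.2856) = (1.5321, -1.2856)
link 1: phi[1] = -40 + 45 = 5 deg
  cos(5 deg) = 0.9962, sin(5 deg) = 0.0872
  joint[2] = (1.5321, -1.2856) + 1.6 * (0.9962, 0.0872) = (1.5321 + 1.5939, -1.2856 + 0.1394) = (3.1260, -1.1461)
End effector: (3.1260, -1.1461)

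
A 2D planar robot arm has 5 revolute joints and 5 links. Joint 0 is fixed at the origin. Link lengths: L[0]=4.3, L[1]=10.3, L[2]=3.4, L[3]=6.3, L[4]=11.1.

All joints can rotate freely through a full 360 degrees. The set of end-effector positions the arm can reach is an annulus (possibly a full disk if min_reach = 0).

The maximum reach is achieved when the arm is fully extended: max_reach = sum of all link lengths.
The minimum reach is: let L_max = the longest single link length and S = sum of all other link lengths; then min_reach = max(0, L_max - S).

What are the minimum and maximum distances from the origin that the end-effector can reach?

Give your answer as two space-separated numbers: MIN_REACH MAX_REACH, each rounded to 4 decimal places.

Link lengths: [4.3, 10.3, 3.4, 6.3, 11.1]
max_reach = 4.3 + 10.3 + 3.4 + 6.3 + 11.1 = 35.4
L_max = max([4.3, 10.3, 3.4, 6.3, 11.1]) = 11.1
S (sum of others) = 35.4 - 11.1 = 24.3
min_reach = max(0, 11.1 - 24.3) = max(0, -13.2) = 0

Answer: 0.0000 35.4000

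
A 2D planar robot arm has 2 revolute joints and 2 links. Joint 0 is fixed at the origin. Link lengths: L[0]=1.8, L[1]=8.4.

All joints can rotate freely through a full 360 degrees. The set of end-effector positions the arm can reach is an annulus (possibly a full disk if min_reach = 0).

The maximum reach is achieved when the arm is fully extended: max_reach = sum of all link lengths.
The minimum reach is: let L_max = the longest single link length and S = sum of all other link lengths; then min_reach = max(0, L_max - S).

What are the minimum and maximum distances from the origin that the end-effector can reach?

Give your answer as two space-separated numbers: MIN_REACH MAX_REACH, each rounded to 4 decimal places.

Answer: 6.6000 10.2000

Derivation:
Link lengths: [1.8, 8.4]
max_reach = 1.8 + 8.4 = 10.2
L_max = max([1.8, 8.4]) = 8.4
S (sum of others) = 10.2 - 8.4 = 1.8
min_reach = max(0, 8.4 - 1.8) = max(0, 6.6) = 6.6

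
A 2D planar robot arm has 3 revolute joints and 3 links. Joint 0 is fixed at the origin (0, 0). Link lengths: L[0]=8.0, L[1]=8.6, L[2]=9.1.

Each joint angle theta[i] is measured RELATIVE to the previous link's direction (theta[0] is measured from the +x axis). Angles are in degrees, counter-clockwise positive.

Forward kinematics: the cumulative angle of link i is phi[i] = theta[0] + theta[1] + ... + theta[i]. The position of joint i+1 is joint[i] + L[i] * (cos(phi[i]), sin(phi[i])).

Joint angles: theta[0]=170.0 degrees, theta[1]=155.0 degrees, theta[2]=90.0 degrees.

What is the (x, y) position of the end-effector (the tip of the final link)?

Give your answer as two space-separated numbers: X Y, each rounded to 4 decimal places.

Answer: 4.3858 3.9107

Derivation:
joint[0] = (0.0000, 0.0000)  (base)
link 0: phi[0] = 170 = 170 deg
  cos(170 deg) = -0.9848, sin(170 deg) = 0.1736
  joint[1] = (0.0000, 0.0000) + 8 * (-0.9848, 0.1736) = (0.0000 + -7.8785, 0.0000 + 1.3892) = (-7.8785, 1.3892)
link 1: phi[1] = 170 + 155 = 325 deg
  cos(325 deg) = 0.8192, sin(325 deg) = -0.5736
  joint[2] = (-7.8785, 1.3892) + 8.6 * (0.8192, -0.5736) = (-7.8785 + 7.0447, 1.3892 + -4.9328) = (-0.8338, -3.5436)
link 2: phi[2] = 170 + 155 + 90 = 415 deg
  cos(415 deg) = 0.5736, sin(415 deg) = 0.8192
  joint[3] = (-0.8338, -3.5436) + 9.1 * (0.5736, 0.8192) = (-0.8338 + 5.2195, -3.5436 + 7.4543) = (4.3858, 3.9107)
End effector: (4.3858, 3.9107)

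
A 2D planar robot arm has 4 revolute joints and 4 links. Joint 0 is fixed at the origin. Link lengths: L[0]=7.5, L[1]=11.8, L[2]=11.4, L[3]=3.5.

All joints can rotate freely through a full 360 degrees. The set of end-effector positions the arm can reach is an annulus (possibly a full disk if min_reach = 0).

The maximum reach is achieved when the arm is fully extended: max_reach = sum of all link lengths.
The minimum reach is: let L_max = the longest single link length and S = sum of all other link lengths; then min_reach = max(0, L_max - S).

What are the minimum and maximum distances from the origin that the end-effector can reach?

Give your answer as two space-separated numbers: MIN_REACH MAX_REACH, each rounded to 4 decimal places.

Answer: 0.0000 34.2000

Derivation:
Link lengths: [7.5, 11.8, 11.4, 3.5]
max_reach = 7.5 + 11.8 + 11.4 + 3.5 = 34.2
L_max = max([7.5, 11.8, 11.4, 3.5]) = 11.8
S (sum of others) = 34.2 - 11.8 = 22.4
min_reach = max(0, 11.8 - 22.4) = max(0, -10.6) = 0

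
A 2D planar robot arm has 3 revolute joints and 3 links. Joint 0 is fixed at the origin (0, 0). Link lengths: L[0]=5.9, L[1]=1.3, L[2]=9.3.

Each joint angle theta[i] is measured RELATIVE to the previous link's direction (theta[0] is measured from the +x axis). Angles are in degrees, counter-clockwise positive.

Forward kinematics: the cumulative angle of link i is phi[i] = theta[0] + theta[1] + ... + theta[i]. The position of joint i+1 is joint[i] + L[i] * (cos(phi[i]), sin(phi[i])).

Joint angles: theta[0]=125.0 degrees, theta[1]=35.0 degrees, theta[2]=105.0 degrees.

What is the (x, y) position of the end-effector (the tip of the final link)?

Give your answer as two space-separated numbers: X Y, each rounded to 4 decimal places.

Answer: -5.4162 -3.9870

Derivation:
joint[0] = (0.0000, 0.0000)  (base)
link 0: phi[0] = 125 = 125 deg
  cos(125 deg) = -0.5736, sin(125 deg) = 0.8192
  joint[1] = (0.0000, 0.0000) + 5.9 * (-0.5736, 0.8192) = (0.0000 + -3.3841, 0.0000 + 4.8330) = (-3.3841, 4.8330)
link 1: phi[1] = 125 + 35 = 160 deg
  cos(160 deg) = -0.9397, sin(160 deg) = 0.3420
  joint[2] = (-3.3841, 4.8330) + 1.3 * (-0.9397, 0.3420) = (-3.3841 + -1.2216, 4.8330 + 0.4446) = (-4.6057, 5.2776)
link 2: phi[2] = 125 + 35 + 105 = 265 deg
  cos(265 deg) = -0.0872, sin(265 deg) = -0.9962
  joint[3] = (-4.6057, 5.2776) + 9.3 * (-0.0872, -0.9962) = (-4.6057 + -0.8105, 5.2776 + -9.2646) = (-5.4162, -3.9870)
End effector: (-5.4162, -3.9870)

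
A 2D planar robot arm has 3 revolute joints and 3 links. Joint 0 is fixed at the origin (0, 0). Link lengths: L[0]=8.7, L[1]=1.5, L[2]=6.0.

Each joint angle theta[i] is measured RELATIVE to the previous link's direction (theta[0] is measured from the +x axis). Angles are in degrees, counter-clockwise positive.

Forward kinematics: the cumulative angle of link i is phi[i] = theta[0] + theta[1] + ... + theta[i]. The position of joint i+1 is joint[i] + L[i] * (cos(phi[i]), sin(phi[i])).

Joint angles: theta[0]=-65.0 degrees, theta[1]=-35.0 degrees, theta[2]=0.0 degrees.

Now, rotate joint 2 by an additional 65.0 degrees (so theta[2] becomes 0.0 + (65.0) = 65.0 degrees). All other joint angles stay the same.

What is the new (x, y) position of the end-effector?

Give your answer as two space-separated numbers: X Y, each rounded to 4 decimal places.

joint[0] = (0.0000, 0.0000)  (base)
link 0: phi[0] = -65 = -65 deg
  cos(-65 deg) = 0.4226, sin(-65 deg) = -0.9063
  joint[1] = (0.0000, 0.0000) + 8.7 * (0.4226, -0.9063) = (0.0000 + 3.6768, 0.0000 + -7.8849) = (3.6768, -7.8849)
link 1: phi[1] = -65 + -35 = -100 deg
  cos(-100 deg) = -0.1736, sin(-100 deg) = -0.9848
  joint[2] = (3.6768, -7.8849) + 1.5 * (-0.1736, -0.9848) = (3.6768 + -0.2605, -7.8849 + -1.4772) = (3.4163, -9.3621)
link 2: phi[2] = -65 + -35 + 65 = -35 deg
  cos(-35 deg) = 0.8192, sin(-35 deg) = -0.5736
  joint[3] = (3.4163, -9.3621) + 6 * (0.8192, -0.5736) = (3.4163 + 4.9149, -9.3621 + -3.4415) = (8.3312, -12.8035)
End effector: (8.3312, -12.8035)

Answer: 8.3312 -12.8035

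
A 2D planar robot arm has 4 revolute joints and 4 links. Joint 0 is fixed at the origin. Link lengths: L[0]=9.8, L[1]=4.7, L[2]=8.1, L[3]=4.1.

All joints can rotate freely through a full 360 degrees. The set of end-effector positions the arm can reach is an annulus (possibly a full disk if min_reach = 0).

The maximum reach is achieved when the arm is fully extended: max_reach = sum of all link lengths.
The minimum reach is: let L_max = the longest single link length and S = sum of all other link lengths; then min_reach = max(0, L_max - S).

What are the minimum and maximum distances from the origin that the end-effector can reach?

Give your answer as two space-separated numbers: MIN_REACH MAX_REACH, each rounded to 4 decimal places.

Answer: 0.0000 26.7000

Derivation:
Link lengths: [9.8, 4.7, 8.1, 4.1]
max_reach = 9.8 + 4.7 + 8.1 + 4.1 = 26.7
L_max = max([9.8, 4.7, 8.1, 4.1]) = 9.8
S (sum of others) = 26.7 - 9.8 = 16.9
min_reach = max(0, 9.8 - 16.9) = max(0, -7.1) = 0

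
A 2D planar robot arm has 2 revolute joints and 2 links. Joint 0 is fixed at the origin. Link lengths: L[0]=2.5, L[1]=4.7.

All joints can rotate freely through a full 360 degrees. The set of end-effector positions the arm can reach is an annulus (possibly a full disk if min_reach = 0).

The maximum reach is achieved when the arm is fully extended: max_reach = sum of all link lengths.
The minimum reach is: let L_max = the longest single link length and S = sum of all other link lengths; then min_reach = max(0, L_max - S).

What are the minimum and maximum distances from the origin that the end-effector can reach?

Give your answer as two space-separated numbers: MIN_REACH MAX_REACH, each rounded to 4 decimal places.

Link lengths: [2.5, 4.7]
max_reach = 2.5 + 4.7 = 7.2
L_max = max([2.5, 4.7]) = 4.7
S (sum of others) = 7.2 - 4.7 = 2.5
min_reach = max(0, 4.7 - 2.5) = max(0, 2.2) = 2.2

Answer: 2.2000 7.2000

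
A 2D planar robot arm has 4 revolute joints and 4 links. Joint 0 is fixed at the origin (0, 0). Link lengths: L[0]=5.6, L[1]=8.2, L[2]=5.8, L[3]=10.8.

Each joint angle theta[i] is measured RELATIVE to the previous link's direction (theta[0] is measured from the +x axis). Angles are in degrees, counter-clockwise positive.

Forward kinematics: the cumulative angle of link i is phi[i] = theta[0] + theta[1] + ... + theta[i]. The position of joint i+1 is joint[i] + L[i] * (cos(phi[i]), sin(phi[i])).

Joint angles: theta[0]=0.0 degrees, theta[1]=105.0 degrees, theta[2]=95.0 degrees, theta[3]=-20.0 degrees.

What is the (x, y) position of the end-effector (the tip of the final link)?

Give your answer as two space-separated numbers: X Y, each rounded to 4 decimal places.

joint[0] = (0.0000, 0.0000)  (base)
link 0: phi[0] = 0 = 0 deg
  cos(0 deg) = 1.0000, sin(0 deg) = 0.0000
  joint[1] = (0.0000, 0.0000) + 5.6 * (1.0000, 0.0000) = (0.0000 + 5.6000, 0.0000 + 0.0000) = (5.6000, 0.0000)
link 1: phi[1] = 0 + 105 = 105 deg
  cos(105 deg) = -0.2588, sin(105 deg) = 0.9659
  joint[2] = (5.6000, 0.0000) + 8.2 * (-0.2588, 0.9659) = (5.6000 + -2.1223, 0.0000 + 7.9206) = (3.4777, 7.9206)
link 2: phi[2] = 0 + 105 + 95 = 200 deg
  cos(200 deg) = -0.9397, sin(200 deg) = -0.3420
  joint[3] = (3.4777, 7.9206) + 5.8 * (-0.9397, -0.3420) = (3.4777 + -5.4502, 7.9206 + -1.9837) = (-1.9725, 5.9369)
link 3: phi[3] = 0 + 105 + 95 + -20 = 180 deg
  cos(180 deg) = -1.0000, sin(180 deg) = 0.0000
  joint[4] = (-1.9725, 5.9369) + 10.8 * (-1.0000, 0.0000) = (-1.9725 + -10.8000, 5.9369 + 0.0000) = (-12.7725, 5.9369)
End effector: (-12.7725, 5.9369)

Answer: -12.7725 5.9369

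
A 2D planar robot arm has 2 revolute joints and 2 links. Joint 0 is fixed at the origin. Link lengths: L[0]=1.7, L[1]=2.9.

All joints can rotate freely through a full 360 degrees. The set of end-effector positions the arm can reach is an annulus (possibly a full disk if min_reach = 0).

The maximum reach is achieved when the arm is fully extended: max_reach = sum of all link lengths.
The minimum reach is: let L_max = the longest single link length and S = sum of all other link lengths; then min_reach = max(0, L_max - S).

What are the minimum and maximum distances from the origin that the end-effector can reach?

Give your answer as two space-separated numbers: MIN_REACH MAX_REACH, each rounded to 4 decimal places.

Answer: 1.2000 4.6000

Derivation:
Link lengths: [1.7, 2.9]
max_reach = 1.7 + 2.9 = 4.6
L_max = max([1.7, 2.9]) = 2.9
S (sum of others) = 4.6 - 2.9 = 1.7
min_reach = max(0, 2.9 - 1.7) = max(0, 1.2) = 1.2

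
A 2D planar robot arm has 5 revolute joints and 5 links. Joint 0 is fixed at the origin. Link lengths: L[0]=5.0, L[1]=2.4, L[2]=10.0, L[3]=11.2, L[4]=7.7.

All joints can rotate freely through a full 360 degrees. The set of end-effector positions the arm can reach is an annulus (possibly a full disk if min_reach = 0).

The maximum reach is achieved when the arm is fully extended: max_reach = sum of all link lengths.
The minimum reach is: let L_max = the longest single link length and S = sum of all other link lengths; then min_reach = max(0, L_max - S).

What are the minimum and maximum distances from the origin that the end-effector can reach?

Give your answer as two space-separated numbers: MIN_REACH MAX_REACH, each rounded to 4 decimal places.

Answer: 0.0000 36.3000

Derivation:
Link lengths: [5.0, 2.4, 10.0, 11.2, 7.7]
max_reach = 5 + 2.4 + 10 + 11.2 + 7.7 = 36.3
L_max = max([5.0, 2.4, 10.0, 11.2, 7.7]) = 11.2
S (sum of others) = 36.3 - 11.2 = 25.1
min_reach = max(0, 11.2 - 25.1) = max(0, -13.9) = 0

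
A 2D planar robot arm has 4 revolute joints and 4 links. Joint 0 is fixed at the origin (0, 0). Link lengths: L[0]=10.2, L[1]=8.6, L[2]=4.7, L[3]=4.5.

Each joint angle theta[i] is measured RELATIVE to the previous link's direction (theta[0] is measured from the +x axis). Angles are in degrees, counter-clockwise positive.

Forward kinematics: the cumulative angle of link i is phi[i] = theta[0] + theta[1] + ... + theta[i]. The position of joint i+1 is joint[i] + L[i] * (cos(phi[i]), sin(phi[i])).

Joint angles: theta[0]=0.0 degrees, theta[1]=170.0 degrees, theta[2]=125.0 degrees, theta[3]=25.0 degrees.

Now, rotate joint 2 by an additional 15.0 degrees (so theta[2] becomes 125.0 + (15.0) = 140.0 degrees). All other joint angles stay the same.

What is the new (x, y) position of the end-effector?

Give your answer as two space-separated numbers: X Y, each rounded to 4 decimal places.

Answer: 8.8301 -4.0088

Derivation:
joint[0] = (0.0000, 0.0000)  (base)
link 0: phi[0] = 0 = 0 deg
  cos(0 deg) = 1.0000, sin(0 deg) = 0.0000
  joint[1] = (0.0000, 0.0000) + 10.2 * (1.0000, 0.0000) = (0.0000 + 10.2000, 0.0000 + 0.0000) = (10.2000, 0.0000)
link 1: phi[1] = 0 + 170 = 170 deg
  cos(170 deg) = -0.9848, sin(170 deg) = 0.1736
  joint[2] = (10.2000, 0.0000) + 8.6 * (-0.9848, 0.1736) = (10.2000 + -8.4693, 0.0000 + 1.4934) = (1.7307, 1.4934)
link 2: phi[2] = 0 + 170 + 140 = 310 deg
  cos(310 deg) = 0.6428, sin(310 deg) = -0.7660
  joint[3] = (1.7307, 1.4934) + 4.7 * (0.6428, -0.7660) = (1.7307 + 3.0211, 1.4934 + -3.6004) = (4.7518, -2.1070)
link 3: phi[3] = 0 + 170 + 140 + 25 = 335 deg
  cos(335 deg) = 0.9063, sin(335 deg) = -0.4226
  joint[4] = (4.7518, -2.1070) + 4.5 * (0.9063, -0.4226) = (4.7518 + 4.0784, -2.1070 + -1.9018) = (8.8301, -4.0088)
End effector: (8.8301, -4.0088)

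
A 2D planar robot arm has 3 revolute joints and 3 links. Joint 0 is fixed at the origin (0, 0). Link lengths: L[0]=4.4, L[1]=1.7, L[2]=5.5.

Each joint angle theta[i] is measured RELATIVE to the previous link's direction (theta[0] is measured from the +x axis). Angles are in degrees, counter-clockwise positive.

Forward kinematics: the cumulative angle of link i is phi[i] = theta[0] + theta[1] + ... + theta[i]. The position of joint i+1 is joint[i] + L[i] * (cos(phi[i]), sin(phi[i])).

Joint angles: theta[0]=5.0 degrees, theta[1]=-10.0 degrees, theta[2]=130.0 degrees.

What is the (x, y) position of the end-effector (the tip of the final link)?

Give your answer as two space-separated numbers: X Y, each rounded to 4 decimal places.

Answer: 2.9221 4.7407

Derivation:
joint[0] = (0.0000, 0.0000)  (base)
link 0: phi[0] = 5 = 5 deg
  cos(5 deg) = 0.9962, sin(5 deg) = 0.0872
  joint[1] = (0.0000, 0.0000) + 4.4 * (0.9962, 0.0872) = (0.0000 + 4.3833, 0.0000 + 0.3835) = (4.3833, 0.3835)
link 1: phi[1] = 5 + -10 = -5 deg
  cos(-5 deg) = 0.9962, sin(-5 deg) = -0.0872
  joint[2] = (4.3833, 0.3835) + 1.7 * (0.9962, -0.0872) = (4.3833 + 1.6935, 0.3835 + -0.1482) = (6.0768, 0.2353)
link 2: phi[2] = 5 + -10 + 130 = 125 deg
  cos(125 deg) = -0.5736, sin(125 deg) = 0.8192
  joint[3] = (6.0768, 0.2353) + 5.5 * (-0.5736, 0.8192) = (6.0768 + -3.1547, 0.2353 + 4.5053) = (2.9221, 4.7407)
End effector: (2.9221, 4.7407)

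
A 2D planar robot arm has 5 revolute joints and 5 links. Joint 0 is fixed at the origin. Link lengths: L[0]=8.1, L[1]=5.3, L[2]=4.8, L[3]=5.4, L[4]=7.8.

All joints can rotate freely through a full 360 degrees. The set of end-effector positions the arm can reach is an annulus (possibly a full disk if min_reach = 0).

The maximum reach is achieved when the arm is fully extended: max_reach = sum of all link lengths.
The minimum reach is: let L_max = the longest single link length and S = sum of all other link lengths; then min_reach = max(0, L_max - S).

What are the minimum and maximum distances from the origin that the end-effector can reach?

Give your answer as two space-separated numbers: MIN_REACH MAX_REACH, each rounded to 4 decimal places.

Answer: 0.0000 31.4000

Derivation:
Link lengths: [8.1, 5.3, 4.8, 5.4, 7.8]
max_reach = 8.1 + 5.3 + 4.8 + 5.4 + 7.8 = 31.4
L_max = max([8.1, 5.3, 4.8, 5.4, 7.8]) = 8.1
S (sum of others) = 31.4 - 8.1 = 23.3
min_reach = max(0, 8.1 - 23.3) = max(0, -15.2) = 0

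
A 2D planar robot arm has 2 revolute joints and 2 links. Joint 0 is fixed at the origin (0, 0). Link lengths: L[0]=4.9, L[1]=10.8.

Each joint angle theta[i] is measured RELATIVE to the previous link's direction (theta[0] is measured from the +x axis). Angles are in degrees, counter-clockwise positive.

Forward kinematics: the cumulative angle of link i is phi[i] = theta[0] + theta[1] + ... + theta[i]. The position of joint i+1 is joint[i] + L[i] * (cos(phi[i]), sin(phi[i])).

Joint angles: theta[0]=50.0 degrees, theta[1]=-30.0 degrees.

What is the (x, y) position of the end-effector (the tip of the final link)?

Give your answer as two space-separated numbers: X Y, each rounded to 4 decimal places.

Answer: 13.2983 7.4474

Derivation:
joint[0] = (0.0000, 0.0000)  (base)
link 0: phi[0] = 50 = 50 deg
  cos(50 deg) = 0.6428, sin(50 deg) = 0.7660
  joint[1] = (0.0000, 0.0000) + 4.9 * (0.6428, 0.7660) = (0.0000 + 3.1497, 0.0000 + 3.7536) = (3.1497, 3.7536)
link 1: phi[1] = 50 + -30 = 20 deg
  cos(20 deg) = 0.9397, sin(20 deg) = 0.3420
  joint[2] = (3.1497, 3.7536) + 10.8 * (0.9397, 0.3420) = (3.1497 + 10.1487, 3.7536 + 3.6938) = (13.2983, 7.4474)
End effector: (13.2983, 7.4474)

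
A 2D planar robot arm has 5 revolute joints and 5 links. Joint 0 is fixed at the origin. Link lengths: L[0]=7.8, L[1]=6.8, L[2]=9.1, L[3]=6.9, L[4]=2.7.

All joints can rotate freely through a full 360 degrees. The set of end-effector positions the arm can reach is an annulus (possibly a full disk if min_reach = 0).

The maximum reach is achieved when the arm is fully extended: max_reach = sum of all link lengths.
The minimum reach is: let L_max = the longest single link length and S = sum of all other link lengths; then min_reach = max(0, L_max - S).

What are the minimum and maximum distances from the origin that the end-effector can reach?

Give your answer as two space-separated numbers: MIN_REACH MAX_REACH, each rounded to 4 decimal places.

Answer: 0.0000 33.3000

Derivation:
Link lengths: [7.8, 6.8, 9.1, 6.9, 2.7]
max_reach = 7.8 + 6.8 + 9.1 + 6.9 + 2.7 = 33.3
L_max = max([7.8, 6.8, 9.1, 6.9, 2.7]) = 9.1
S (sum of others) = 33.3 - 9.1 = 24.2
min_reach = max(0, 9.1 - 24.2) = max(0, -15.1) = 0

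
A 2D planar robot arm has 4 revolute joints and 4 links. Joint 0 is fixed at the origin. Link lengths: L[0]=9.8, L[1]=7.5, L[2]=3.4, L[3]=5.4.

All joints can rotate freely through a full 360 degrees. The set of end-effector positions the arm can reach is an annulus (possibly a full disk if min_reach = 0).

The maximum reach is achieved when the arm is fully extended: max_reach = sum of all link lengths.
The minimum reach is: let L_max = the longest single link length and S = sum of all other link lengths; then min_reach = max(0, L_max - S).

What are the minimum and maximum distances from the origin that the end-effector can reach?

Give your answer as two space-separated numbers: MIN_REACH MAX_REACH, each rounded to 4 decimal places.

Answer: 0.0000 26.1000

Derivation:
Link lengths: [9.8, 7.5, 3.4, 5.4]
max_reach = 9.8 + 7.5 + 3.4 + 5.4 = 26.1
L_max = max([9.8, 7.5, 3.4, 5.4]) = 9.8
S (sum of others) = 26.1 - 9.8 = 16.3
min_reach = max(0, 9.8 - 16.3) = max(0, -6.5) = 0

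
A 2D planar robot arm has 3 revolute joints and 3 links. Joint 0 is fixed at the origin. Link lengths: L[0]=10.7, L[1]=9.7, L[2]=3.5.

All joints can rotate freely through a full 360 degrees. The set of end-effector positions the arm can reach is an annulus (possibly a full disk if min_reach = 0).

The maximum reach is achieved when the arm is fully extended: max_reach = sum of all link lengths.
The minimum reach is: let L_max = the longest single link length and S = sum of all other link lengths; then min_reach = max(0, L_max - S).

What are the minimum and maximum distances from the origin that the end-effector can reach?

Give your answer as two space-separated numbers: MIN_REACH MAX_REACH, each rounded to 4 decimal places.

Answer: 0.0000 23.9000

Derivation:
Link lengths: [10.7, 9.7, 3.5]
max_reach = 10.7 + 9.7 + 3.5 = 23.9
L_max = max([10.7, 9.7, 3.5]) = 10.7
S (sum of others) = 23.9 - 10.7 = 13.2
min_reach = max(0, 10.7 - 13.2) = max(0, -2.5) = 0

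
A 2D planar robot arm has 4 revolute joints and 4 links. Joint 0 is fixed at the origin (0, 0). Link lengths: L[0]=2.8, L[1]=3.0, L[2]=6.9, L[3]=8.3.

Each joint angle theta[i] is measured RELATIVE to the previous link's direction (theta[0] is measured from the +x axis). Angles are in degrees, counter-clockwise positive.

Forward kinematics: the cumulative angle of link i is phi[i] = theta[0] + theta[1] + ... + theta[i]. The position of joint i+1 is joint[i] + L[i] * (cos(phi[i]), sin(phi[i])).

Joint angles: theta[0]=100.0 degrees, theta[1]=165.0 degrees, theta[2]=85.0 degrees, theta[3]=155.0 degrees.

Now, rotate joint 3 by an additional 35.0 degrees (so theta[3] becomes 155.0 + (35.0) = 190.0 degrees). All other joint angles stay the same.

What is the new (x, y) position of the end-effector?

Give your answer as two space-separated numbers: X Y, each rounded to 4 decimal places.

Answer: -2.2525 -1.4293

Derivation:
joint[0] = (0.0000, 0.0000)  (base)
link 0: phi[0] = 100 = 100 deg
  cos(100 deg) = -0.1736, sin(100 deg) = 0.9848
  joint[1] = (0.0000, 0.0000) + 2.8 * (-0.1736, 0.9848) = (0.0000 + -0.4862, 0.0000 + 2.7575) = (-0.4862, 2.7575)
link 1: phi[1] = 100 + 165 = 265 deg
  cos(265 deg) = -0.0872, sin(265 deg) = -0.9962
  joint[2] = (-0.4862, 2.7575) + 3 * (-0.0872, -0.9962) = (-0.4862 + -0.2615, 2.7575 + -2.9886) = (-0.7477, -0.2311)
link 2: phi[2] = 100 + 165 + 85 = 350 deg
  cos(350 deg) = 0.9848, sin(350 deg) = -0.1736
  joint[3] = (-0.7477, -0.2311) + 6.9 * (0.9848, -0.1736) = (-0.7477 + 6.7952, -0.2311 + -1.1982) = (6.0475, -1.4293)
link 3: phi[3] = 100 + 165 + 85 + 190 = 540 deg
  cos(540 deg) = -1.0000, sin(540 deg) = 0.0000
  joint[4] = (6.0475, -1.4293) + 8.3 * (-1.0000, 0.0000) = (6.0475 + -8.3000, -1.4293 + 0.0000) = (-2.2525, -1.4293)
End effector: (-2.2525, -1.4293)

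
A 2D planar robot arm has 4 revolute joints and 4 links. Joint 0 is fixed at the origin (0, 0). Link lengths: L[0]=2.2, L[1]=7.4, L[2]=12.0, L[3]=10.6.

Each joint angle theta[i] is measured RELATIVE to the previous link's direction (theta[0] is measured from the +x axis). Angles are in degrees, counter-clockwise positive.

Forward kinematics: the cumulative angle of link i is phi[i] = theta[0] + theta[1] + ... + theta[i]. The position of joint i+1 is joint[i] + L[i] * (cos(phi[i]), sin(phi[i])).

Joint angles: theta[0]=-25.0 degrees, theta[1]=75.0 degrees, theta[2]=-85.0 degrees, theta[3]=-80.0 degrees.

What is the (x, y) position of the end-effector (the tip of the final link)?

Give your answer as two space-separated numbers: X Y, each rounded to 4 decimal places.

joint[0] = (0.0000, 0.0000)  (base)
link 0: phi[0] = -25 = -25 deg
  cos(-25 deg) = 0.9063, sin(-25 deg) = -0.4226
  joint[1] = (0.0000, 0.0000) + 2.2 * (0.9063, -0.4226) = (0.0000 + 1.9939, 0.0000 + -0.9298) = (1.9939, -0.9298)
link 1: phi[1] = -25 + 75 = 50 deg
  cos(50 deg) = 0.6428, sin(50 deg) = 0.7660
  joint[2] = (1.9939, -0.9298) + 7.4 * (0.6428, 0.7660) = (1.9939 + 4.7566, -0.9298 + 5.6687) = (6.7505, 4.7390)
link 2: phi[2] = -25 + 75 + -85 = -35 deg
  cos(-35 deg) = 0.8192, sin(-35 deg) = -0.5736
  joint[3] = (6.7505, 4.7390) + 12 * (0.8192, -0.5736) = (6.7505 + 9.8298, 4.7390 + -6.8829) = (16.5803, -2.1439)
link 3: phi[3] = -25 + 75 + -85 + -80 = -115 deg
  cos(-115 deg) = -0.4226, sin(-115 deg) = -0.9063
  joint[4] = (16.5803, -2.1439) + 10.6 * (-0.4226, -0.9063) = (16.5803 + -4.4798, -2.1439 + -9.6069) = (12.1006, -11.7508)
End effector: (12.1006, -11.7508)

Answer: 12.1006 -11.7508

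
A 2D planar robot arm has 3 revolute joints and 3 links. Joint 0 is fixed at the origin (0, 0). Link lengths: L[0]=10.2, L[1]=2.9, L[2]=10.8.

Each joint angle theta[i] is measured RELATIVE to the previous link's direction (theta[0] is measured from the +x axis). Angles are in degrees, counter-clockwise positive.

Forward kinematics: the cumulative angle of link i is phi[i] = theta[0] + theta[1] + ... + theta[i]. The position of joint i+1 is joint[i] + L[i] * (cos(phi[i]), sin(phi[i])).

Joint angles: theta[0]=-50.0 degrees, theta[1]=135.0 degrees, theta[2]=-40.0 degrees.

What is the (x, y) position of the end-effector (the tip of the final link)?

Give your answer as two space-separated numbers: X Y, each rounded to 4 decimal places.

Answer: 14.4459 2.7121

Derivation:
joint[0] = (0.0000, 0.0000)  (base)
link 0: phi[0] = -50 = -50 deg
  cos(-50 deg) = 0.6428, sin(-50 deg) = -0.7660
  joint[1] = (0.0000, 0.0000) + 10.2 * (0.6428, -0.7660) = (0.0000 + 6.5564, 0.0000 + -7.8137) = (6.5564, -7.8137)
link 1: phi[1] = -50 + 135 = 85 deg
  cos(85 deg) = 0.0872, sin(85 deg) = 0.9962
  joint[2] = (6.5564, -7.8137) + 2.9 * (0.0872, 0.9962) = (6.5564 + 0.2528, -7.8137 + 2.8890) = (6.8092, -4.9247)
link 2: phi[2] = -50 + 135 + -40 = 45 deg
  cos(45 deg) = 0.7071, sin(45 deg) = 0.7071
  joint[3] = (6.8092, -4.9247) + 10.8 * (0.7071, 0.7071) = (6.8092 + 7.6368, -4.9247 + 7.6368) = (14.4459, 2.7121)
End effector: (14.4459, 2.7121)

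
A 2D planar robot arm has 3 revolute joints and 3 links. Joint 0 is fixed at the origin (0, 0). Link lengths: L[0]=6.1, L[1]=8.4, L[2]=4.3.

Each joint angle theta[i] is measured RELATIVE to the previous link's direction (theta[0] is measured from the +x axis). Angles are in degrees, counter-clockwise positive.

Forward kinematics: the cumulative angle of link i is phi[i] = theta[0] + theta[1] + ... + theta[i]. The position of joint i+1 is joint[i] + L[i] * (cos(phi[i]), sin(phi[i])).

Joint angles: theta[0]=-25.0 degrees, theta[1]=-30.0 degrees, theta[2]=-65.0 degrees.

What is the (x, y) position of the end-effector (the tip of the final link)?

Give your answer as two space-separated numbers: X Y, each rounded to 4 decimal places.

joint[0] = (0.0000, 0.0000)  (base)
link 0: phi[0] = -25 = -25 deg
  cos(-25 deg) = 0.9063, sin(-25 deg) = -0.4226
  joint[1] = (0.0000, 0.0000) + 6.1 * (0.9063, -0.4226) = (0.0000 + 5.5285, 0.0000 + -2.5780) = (5.5285, -2.5780)
link 1: phi[1] = -25 + -30 = -55 deg
  cos(-55 deg) = 0.5736, sin(-55 deg) = -0.8192
  joint[2] = (5.5285, -2.5780) + 8.4 * (0.5736, -0.8192) = (5.5285 + 4.8180, -2.5780 + -6.8809) = (10.3465, -9.4588)
link 2: phi[2] = -25 + -30 + -65 = -120 deg
  cos(-120 deg) = -0.5000, sin(-120 deg) = -0.8660
  joint[3] = (10.3465, -9.4588) + 4.3 * (-0.5000, -0.8660) = (10.3465 + -2.1500, -9.4588 + -3.7239) = (8.1965, -13.1828)
End effector: (8.1965, -13.1828)

Answer: 8.1965 -13.1828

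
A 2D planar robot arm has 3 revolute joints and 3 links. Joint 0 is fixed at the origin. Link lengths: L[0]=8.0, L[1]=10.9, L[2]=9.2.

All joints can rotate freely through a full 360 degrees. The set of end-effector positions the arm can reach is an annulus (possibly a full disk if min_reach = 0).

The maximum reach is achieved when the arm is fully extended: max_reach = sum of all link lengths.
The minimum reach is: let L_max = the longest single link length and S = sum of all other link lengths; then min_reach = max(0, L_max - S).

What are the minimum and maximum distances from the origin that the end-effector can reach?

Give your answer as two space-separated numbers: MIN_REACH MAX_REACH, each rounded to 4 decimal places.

Answer: 0.0000 28.1000

Derivation:
Link lengths: [8.0, 10.9, 9.2]
max_reach = 8 + 10.9 + 9.2 = 28.1
L_max = max([8.0, 10.9, 9.2]) = 10.9
S (sum of others) = 28.1 - 10.9 = 17.2
min_reach = max(0, 10.9 - 17.2) = max(0, -6.3) = 0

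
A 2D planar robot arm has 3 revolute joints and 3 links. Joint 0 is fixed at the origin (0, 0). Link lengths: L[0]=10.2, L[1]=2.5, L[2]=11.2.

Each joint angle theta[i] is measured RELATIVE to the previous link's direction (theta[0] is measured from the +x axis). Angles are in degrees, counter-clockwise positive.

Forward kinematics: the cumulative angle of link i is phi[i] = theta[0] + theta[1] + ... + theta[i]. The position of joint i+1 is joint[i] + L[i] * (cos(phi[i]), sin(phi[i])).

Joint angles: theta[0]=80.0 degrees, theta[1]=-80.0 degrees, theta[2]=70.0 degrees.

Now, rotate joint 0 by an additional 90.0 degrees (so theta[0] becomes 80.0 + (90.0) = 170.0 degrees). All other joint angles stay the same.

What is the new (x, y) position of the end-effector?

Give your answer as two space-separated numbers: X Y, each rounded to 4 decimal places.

Answer: -20.5696 8.1018

Derivation:
joint[0] = (0.0000, 0.0000)  (base)
link 0: phi[0] = 170 = 170 deg
  cos(170 deg) = -0.9848, sin(170 deg) = 0.1736
  joint[1] = (0.0000, 0.0000) + 10.2 * (-0.9848, 0.1736) = (0.0000 + -10.0450, 0.0000 + 1.7712) = (-10.0450, 1.7712)
link 1: phi[1] = 170 + -80 = 90 deg
  cos(90 deg) = 0.0000, sin(90 deg) = 1.0000
  joint[2] = (-10.0450, 1.7712) + 2.5 * (0.0000, 1.0000) = (-10.0450 + 0.0000, 1.7712 + 2.5000) = (-10.0450, 4.2712)
link 2: phi[2] = 170 + -80 + 70 = 160 deg
  cos(160 deg) = -0.9397, sin(160 deg) = 0.3420
  joint[3] = (-10.0450, 4.2712) + 11.2 * (-0.9397, 0.3420) = (-10.0450 + -10.5246, 4.2712 + 3.8306) = (-20.5696, 8.1018)
End effector: (-20.5696, 8.1018)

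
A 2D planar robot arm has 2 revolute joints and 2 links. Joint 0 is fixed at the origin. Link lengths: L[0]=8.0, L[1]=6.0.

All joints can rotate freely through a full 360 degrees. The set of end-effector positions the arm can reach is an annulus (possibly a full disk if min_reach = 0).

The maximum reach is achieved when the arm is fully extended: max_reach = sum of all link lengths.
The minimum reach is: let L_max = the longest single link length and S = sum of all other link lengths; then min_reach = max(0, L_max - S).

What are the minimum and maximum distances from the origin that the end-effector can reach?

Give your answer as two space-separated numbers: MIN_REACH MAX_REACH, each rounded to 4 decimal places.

Link lengths: [8.0, 6.0]
max_reach = 8 + 6 = 14
L_max = max([8.0, 6.0]) = 8
S (sum of others) = 14 - 8 = 6
min_reach = max(0, 8 - 6) = max(0, 2) = 2

Answer: 2.0000 14.0000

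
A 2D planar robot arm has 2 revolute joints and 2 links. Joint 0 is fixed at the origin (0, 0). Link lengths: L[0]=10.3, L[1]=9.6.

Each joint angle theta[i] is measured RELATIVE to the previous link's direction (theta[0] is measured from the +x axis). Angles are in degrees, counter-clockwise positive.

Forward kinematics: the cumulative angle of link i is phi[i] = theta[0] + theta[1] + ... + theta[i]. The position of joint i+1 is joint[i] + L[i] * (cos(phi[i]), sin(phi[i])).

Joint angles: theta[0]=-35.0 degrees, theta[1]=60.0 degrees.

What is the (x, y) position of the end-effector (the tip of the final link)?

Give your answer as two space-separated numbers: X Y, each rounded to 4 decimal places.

joint[0] = (0.0000, 0.0000)  (base)
link 0: phi[0] = -35 = -35 deg
  cos(-35 deg) = 0.8192, sin(-35 deg) = -0.5736
  joint[1] = (0.0000, 0.0000) + 10.3 * (0.8192, -0.5736) = (0.0000 + 8.4373, 0.0000 + -5.9078) = (8.4373, -5.9078)
link 1: phi[1] = -35 + 60 = 25 deg
  cos(25 deg) = 0.9063, sin(25 deg) = 0.4226
  joint[2] = (8.4373, -5.9078) + 9.6 * (0.9063, 0.4226) = (8.4373 + 8.7006, -5.9078 + 4.0571) = (17.1378, -1.8507)
End effector: (17.1378, -1.8507)

Answer: 17.1378 -1.8507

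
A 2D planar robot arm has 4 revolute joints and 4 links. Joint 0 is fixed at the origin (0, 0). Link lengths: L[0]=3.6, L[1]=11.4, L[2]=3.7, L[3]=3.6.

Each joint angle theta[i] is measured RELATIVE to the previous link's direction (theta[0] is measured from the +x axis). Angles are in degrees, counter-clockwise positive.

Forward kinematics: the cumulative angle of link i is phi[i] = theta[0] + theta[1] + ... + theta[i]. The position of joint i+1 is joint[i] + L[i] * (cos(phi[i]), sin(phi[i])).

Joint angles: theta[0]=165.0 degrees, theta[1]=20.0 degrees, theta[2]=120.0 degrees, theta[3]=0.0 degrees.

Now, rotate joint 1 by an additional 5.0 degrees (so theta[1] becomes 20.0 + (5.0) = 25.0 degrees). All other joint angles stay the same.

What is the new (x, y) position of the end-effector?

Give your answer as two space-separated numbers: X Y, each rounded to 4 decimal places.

joint[0] = (0.0000, 0.0000)  (base)
link 0: phi[0] = 165 = 165 deg
  cos(165 deg) = -0.9659, sin(165 deg) = 0.2588
  joint[1] = (0.0000, 0.0000) + 3.6 * (-0.9659, 0.2588) = (0.0000 + -3.4773, 0.0000 + 0.9317) = (-3.4773, 0.9317)
link 1: phi[1] = 165 + 25 = 190 deg
  cos(190 deg) = -0.9848, sin(190 deg) = -0.1736
  joint[2] = (-3.4773, 0.9317) + 11.4 * (-0.9848, -0.1736) = (-3.4773 + -11.2268, 0.9317 + -1.9796) = (-14.7041, -1.0478)
link 2: phi[2] = 165 + 25 + 120 = 310 deg
  cos(310 deg) = 0.6428, sin(310 deg) = -0.7660
  joint[3] = (-14.7041, -1.0478) + 3.7 * (0.6428, -0.7660) = (-14.7041 + 2.3783, -1.0478 + -2.8344) = (-12.3258, -3.8822)
link 3: phi[3] = 165 + 25 + 120 + 0 = 310 deg
  cos(310 deg) = 0.6428, sin(310 deg) = -0.7660
  joint[4] = (-12.3258, -3.8822) + 3.6 * (0.6428, -0.7660) = (-12.3258 + 2.3140, -3.8822 + -2.7578) = (-10.0118, -6.6400)
End effector: (-10.0118, -6.6400)

Answer: -10.0118 -6.6400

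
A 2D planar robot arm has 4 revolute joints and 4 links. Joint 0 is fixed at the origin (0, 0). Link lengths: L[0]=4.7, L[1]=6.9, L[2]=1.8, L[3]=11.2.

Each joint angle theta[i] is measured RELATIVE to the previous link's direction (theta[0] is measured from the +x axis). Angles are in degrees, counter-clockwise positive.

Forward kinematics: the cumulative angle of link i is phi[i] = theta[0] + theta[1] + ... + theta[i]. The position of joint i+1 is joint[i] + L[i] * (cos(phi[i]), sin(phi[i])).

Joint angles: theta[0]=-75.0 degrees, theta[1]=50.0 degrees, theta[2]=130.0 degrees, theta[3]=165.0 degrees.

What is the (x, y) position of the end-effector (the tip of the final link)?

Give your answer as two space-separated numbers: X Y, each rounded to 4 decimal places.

joint[0] = (0.0000, 0.0000)  (base)
link 0: phi[0] = -75 = -75 deg
  cos(-75 deg) = 0.2588, sin(-75 deg) = -0.9659
  joint[1] = (0.0000, 0.0000) + 4.7 * (0.2588, -0.9659) = (0.0000 + 1.2164, 0.0000 + -4.5399) = (1.2164, -4.5399)
link 1: phi[1] = -75 + 50 = -25 deg
  cos(-25 deg) = 0.9063, sin(-25 deg) = -0.4226
  joint[2] = (1.2164, -4.5399) + 6.9 * (0.9063, -0.4226) = (1.2164 + 6.2535, -4.5399 + -2.9161) = (7.4700, -7.4559)
link 2: phi[2] = -75 + 50 + 130 = 105 deg
  cos(105 deg) = -0.2588, sin(105 deg) = 0.9659
  joint[3] = (7.4700, -7.4559) + 1.8 * (-0.2588, 0.9659) = (7.4700 + -0.4659, -7.4559 + 1.7387) = (7.0041, -5.7173)
link 3: phi[3] = -75 + 50 + 130 + 165 = 270 deg
  cos(270 deg) = -0.0000, sin(270 deg) = -1.0000
  joint[4] = (7.0041, -5.7173) + 11.2 * (-0.0000, -1.0000) = (7.0041 + -0.0000, -5.7173 + -11.2000) = (7.0041, -16.9173)
End effector: (7.0041, -16.9173)

Answer: 7.0041 -16.9173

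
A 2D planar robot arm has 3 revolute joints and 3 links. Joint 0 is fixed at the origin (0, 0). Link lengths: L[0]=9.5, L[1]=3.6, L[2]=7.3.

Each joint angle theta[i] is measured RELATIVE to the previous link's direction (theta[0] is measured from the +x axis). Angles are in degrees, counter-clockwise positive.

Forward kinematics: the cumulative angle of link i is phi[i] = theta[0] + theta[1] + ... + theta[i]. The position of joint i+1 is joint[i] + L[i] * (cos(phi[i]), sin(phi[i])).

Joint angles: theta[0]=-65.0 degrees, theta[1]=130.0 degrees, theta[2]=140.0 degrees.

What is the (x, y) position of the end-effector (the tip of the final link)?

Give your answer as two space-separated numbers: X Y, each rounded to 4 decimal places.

joint[0] = (0.0000, 0.0000)  (base)
link 0: phi[0] = -65 = -65 deg
  cos(-65 deg) = 0.4226, sin(-65 deg) = -0.9063
  joint[1] = (0.0000, 0.0000) + 9.5 * (0.4226, -0.9063) = (0.0000 + 4.0149, 0.0000 + -8.6099) = (4.0149, -8.6099)
link 1: phi[1] = -65 + 130 = 65 deg
  cos(65 deg) = 0.4226, sin(65 deg) = 0.9063
  joint[2] = (4.0149, -8.6099) + 3.6 * (0.4226, 0.9063) = (4.0149 + 1.5214, -8.6099 + 3.2627) = (5.5363, -5.3472)
link 2: phi[2] = -65 + 130 + 140 = 205 deg
  cos(205 deg) = -0.9063, sin(205 deg) = -0.4226
  joint[3] = (5.5363, -5.3472) + 7.3 * (-0.9063, -0.4226) = (5.5363 + -6.6160, -5.3472 + -3.0851) = (-1.0797, -8.4323)
End effector: (-1.0797, -8.4323)

Answer: -1.0797 -8.4323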